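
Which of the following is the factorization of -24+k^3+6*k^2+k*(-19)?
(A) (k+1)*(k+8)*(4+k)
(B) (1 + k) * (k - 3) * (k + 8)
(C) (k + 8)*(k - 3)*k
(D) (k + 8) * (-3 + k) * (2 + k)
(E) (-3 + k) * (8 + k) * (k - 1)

We need to factor -24+k^3+6*k^2+k*(-19).
The factored form is (1 + k) * (k - 3) * (k + 8).
B) (1 + k) * (k - 3) * (k + 8)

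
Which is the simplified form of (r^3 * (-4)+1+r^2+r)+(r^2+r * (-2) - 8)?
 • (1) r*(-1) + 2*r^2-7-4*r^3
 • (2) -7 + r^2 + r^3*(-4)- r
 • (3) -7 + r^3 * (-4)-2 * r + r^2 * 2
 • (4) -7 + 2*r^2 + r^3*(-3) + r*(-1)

Adding the polynomials and combining like terms:
(r^3*(-4) + 1 + r^2 + r) + (r^2 + r*(-2) - 8)
= r*(-1) + 2*r^2-7-4*r^3
1) r*(-1) + 2*r^2-7-4*r^3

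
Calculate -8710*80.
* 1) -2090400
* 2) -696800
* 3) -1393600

-8710 * 80 = -696800
2) -696800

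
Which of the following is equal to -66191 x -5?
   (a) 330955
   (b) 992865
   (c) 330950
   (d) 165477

-66191 * -5 = 330955
a) 330955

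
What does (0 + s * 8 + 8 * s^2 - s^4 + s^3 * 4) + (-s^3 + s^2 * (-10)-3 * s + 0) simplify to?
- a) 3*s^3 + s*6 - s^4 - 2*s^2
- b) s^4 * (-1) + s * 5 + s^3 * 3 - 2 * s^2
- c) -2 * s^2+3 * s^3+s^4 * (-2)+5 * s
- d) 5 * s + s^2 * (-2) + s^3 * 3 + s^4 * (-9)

Adding the polynomials and combining like terms:
(0 + s*8 + 8*s^2 - s^4 + s^3*4) + (-s^3 + s^2*(-10) - 3*s + 0)
= s^4 * (-1) + s * 5 + s^3 * 3 - 2 * s^2
b) s^4 * (-1) + s * 5 + s^3 * 3 - 2 * s^2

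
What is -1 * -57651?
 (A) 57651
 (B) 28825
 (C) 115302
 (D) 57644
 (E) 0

-1 * -57651 = 57651
A) 57651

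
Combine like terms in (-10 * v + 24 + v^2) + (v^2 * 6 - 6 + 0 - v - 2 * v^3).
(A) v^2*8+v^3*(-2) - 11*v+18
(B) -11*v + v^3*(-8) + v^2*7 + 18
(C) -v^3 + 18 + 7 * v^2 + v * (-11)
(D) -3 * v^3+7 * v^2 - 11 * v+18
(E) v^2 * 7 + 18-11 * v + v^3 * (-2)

Adding the polynomials and combining like terms:
(-10*v + 24 + v^2) + (v^2*6 - 6 + 0 - v - 2*v^3)
= v^2 * 7 + 18-11 * v + v^3 * (-2)
E) v^2 * 7 + 18-11 * v + v^3 * (-2)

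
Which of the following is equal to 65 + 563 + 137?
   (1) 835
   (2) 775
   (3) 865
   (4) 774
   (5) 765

First: 65 + 563 = 628
Then: 628 + 137 = 765
5) 765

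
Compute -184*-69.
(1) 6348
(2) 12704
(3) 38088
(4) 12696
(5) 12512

-184 * -69 = 12696
4) 12696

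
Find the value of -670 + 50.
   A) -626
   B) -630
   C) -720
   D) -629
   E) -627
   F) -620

-670 + 50 = -620
F) -620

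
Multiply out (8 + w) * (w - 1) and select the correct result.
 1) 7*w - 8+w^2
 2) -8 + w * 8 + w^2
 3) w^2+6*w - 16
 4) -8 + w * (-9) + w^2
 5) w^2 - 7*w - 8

Expanding (8 + w) * (w - 1):
= 7*w - 8+w^2
1) 7*w - 8+w^2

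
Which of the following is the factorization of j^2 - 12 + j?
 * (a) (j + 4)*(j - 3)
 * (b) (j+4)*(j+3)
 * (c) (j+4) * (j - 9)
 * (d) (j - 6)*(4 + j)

We need to factor j^2 - 12 + j.
The factored form is (j + 4)*(j - 3).
a) (j + 4)*(j - 3)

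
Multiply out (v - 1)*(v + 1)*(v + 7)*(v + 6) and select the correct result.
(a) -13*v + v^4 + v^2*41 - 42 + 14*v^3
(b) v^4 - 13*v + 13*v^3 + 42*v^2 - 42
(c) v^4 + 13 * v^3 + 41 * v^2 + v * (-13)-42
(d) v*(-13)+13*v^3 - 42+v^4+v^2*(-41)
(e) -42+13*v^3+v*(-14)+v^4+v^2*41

Expanding (v - 1)*(v + 1)*(v + 7)*(v + 6):
= v^4 + 13 * v^3 + 41 * v^2 + v * (-13)-42
c) v^4 + 13 * v^3 + 41 * v^2 + v * (-13)-42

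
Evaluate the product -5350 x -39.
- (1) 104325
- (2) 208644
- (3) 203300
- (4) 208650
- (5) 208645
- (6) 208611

-5350 * -39 = 208650
4) 208650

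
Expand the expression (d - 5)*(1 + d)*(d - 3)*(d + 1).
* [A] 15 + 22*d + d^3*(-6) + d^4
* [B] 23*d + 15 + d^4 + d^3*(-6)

Expanding (d - 5)*(1 + d)*(d - 3)*(d + 1):
= 15 + 22*d + d^3*(-6) + d^4
A) 15 + 22*d + d^3*(-6) + d^4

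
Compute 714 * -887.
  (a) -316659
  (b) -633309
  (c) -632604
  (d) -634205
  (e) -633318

714 * -887 = -633318
e) -633318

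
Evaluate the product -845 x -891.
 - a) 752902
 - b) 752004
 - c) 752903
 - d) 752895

-845 * -891 = 752895
d) 752895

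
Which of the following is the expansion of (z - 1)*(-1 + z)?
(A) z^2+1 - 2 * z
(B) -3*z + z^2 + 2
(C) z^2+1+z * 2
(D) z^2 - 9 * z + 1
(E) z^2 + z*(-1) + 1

Expanding (z - 1)*(-1 + z):
= z^2+1 - 2 * z
A) z^2+1 - 2 * z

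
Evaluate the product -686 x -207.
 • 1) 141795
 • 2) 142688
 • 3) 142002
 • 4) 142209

-686 * -207 = 142002
3) 142002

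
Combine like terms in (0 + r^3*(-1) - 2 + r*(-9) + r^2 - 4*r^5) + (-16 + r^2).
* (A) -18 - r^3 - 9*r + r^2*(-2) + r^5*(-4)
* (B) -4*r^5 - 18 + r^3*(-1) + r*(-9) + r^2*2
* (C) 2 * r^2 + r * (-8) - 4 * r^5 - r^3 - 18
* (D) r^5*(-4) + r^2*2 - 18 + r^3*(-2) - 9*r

Adding the polynomials and combining like terms:
(0 + r^3*(-1) - 2 + r*(-9) + r^2 - 4*r^5) + (-16 + r^2)
= -4*r^5 - 18 + r^3*(-1) + r*(-9) + r^2*2
B) -4*r^5 - 18 + r^3*(-1) + r*(-9) + r^2*2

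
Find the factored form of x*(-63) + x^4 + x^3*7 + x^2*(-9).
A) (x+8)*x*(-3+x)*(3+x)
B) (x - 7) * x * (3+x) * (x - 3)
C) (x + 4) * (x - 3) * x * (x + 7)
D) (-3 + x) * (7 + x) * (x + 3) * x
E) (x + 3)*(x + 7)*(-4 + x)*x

We need to factor x*(-63) + x^4 + x^3*7 + x^2*(-9).
The factored form is (-3 + x) * (7 + x) * (x + 3) * x.
D) (-3 + x) * (7 + x) * (x + 3) * x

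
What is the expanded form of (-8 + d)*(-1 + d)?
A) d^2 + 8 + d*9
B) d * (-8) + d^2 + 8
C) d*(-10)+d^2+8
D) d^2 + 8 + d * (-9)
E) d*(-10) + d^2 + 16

Expanding (-8 + d)*(-1 + d):
= d^2 + 8 + d * (-9)
D) d^2 + 8 + d * (-9)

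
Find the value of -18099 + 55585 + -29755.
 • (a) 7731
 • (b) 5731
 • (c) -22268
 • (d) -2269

First: -18099 + 55585 = 37486
Then: 37486 + -29755 = 7731
a) 7731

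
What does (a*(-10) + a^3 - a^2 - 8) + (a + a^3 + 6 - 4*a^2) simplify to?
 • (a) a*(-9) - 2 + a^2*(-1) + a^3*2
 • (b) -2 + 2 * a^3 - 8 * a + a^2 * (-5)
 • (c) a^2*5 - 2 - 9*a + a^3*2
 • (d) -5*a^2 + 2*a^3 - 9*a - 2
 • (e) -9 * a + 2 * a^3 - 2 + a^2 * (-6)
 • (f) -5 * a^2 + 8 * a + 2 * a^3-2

Adding the polynomials and combining like terms:
(a*(-10) + a^3 - a^2 - 8) + (a + a^3 + 6 - 4*a^2)
= -5*a^2 + 2*a^3 - 9*a - 2
d) -5*a^2 + 2*a^3 - 9*a - 2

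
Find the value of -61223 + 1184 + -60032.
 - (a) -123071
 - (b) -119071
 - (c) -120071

First: -61223 + 1184 = -60039
Then: -60039 + -60032 = -120071
c) -120071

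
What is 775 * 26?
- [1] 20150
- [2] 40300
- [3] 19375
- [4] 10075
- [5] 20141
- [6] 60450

775 * 26 = 20150
1) 20150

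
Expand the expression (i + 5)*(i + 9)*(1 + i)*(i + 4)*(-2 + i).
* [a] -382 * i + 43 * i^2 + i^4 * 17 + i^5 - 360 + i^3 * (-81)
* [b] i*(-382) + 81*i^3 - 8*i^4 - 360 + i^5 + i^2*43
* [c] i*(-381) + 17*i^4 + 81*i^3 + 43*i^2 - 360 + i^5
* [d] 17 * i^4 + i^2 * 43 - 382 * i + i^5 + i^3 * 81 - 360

Expanding (i + 5)*(i + 9)*(1 + i)*(i + 4)*(-2 + i):
= 17 * i^4 + i^2 * 43 - 382 * i + i^5 + i^3 * 81 - 360
d) 17 * i^4 + i^2 * 43 - 382 * i + i^5 + i^3 * 81 - 360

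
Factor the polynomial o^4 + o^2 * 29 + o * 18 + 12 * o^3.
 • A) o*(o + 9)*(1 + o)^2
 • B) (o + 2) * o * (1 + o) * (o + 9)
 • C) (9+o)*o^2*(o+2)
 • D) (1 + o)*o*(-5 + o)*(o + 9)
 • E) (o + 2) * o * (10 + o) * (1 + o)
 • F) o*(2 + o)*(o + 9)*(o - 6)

We need to factor o^4 + o^2 * 29 + o * 18 + 12 * o^3.
The factored form is (o + 2) * o * (1 + o) * (o + 9).
B) (o + 2) * o * (1 + o) * (o + 9)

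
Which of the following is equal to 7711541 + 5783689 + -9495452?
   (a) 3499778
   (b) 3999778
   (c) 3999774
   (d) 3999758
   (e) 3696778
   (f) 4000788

First: 7711541 + 5783689 = 13495230
Then: 13495230 + -9495452 = 3999778
b) 3999778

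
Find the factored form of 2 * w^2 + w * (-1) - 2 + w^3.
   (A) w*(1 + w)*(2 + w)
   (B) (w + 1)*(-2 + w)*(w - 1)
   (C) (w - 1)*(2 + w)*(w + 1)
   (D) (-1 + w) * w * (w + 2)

We need to factor 2 * w^2 + w * (-1) - 2 + w^3.
The factored form is (w - 1)*(2 + w)*(w + 1).
C) (w - 1)*(2 + w)*(w + 1)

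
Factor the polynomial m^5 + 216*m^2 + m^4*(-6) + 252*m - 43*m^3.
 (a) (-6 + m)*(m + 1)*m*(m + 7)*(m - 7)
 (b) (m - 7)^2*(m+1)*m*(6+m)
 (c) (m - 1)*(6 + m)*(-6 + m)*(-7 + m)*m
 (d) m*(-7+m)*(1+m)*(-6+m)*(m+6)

We need to factor m^5 + 216*m^2 + m^4*(-6) + 252*m - 43*m^3.
The factored form is m*(-7+m)*(1+m)*(-6+m)*(m+6).
d) m*(-7+m)*(1+m)*(-6+m)*(m+6)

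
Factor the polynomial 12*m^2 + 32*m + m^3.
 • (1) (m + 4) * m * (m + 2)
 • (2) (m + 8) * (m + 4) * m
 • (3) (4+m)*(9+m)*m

We need to factor 12*m^2 + 32*m + m^3.
The factored form is (m + 8) * (m + 4) * m.
2) (m + 8) * (m + 4) * m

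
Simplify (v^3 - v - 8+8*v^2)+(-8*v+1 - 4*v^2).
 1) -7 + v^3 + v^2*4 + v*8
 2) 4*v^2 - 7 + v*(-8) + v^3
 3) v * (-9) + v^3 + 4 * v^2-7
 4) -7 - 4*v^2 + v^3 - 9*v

Adding the polynomials and combining like terms:
(v^3 - v - 8 + 8*v^2) + (-8*v + 1 - 4*v^2)
= v * (-9) + v^3 + 4 * v^2-7
3) v * (-9) + v^3 + 4 * v^2-7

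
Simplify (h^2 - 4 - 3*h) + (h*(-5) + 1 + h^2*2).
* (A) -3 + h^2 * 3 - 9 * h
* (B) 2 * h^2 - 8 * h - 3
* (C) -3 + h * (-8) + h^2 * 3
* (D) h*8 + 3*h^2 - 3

Adding the polynomials and combining like terms:
(h^2 - 4 - 3*h) + (h*(-5) + 1 + h^2*2)
= -3 + h * (-8) + h^2 * 3
C) -3 + h * (-8) + h^2 * 3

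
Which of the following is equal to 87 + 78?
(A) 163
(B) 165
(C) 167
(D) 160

87 + 78 = 165
B) 165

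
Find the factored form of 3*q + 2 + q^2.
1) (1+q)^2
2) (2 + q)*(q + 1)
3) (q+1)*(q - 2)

We need to factor 3*q + 2 + q^2.
The factored form is (2 + q)*(q + 1).
2) (2 + q)*(q + 1)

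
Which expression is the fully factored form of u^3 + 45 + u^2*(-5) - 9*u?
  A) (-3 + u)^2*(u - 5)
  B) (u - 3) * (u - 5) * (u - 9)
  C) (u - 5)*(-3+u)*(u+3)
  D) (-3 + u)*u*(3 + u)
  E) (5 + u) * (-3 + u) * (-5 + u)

We need to factor u^3 + 45 + u^2*(-5) - 9*u.
The factored form is (u - 5)*(-3+u)*(u+3).
C) (u - 5)*(-3+u)*(u+3)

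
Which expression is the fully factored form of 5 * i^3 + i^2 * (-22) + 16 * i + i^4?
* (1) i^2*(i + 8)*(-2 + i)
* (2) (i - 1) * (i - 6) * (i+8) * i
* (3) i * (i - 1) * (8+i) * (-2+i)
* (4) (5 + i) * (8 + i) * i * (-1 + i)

We need to factor 5 * i^3 + i^2 * (-22) + 16 * i + i^4.
The factored form is i * (i - 1) * (8+i) * (-2+i).
3) i * (i - 1) * (8+i) * (-2+i)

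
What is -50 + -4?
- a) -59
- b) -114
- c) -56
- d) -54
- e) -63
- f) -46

-50 + -4 = -54
d) -54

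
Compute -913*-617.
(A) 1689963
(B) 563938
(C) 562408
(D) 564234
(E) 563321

-913 * -617 = 563321
E) 563321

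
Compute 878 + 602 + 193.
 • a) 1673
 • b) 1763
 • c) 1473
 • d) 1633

First: 878 + 602 = 1480
Then: 1480 + 193 = 1673
a) 1673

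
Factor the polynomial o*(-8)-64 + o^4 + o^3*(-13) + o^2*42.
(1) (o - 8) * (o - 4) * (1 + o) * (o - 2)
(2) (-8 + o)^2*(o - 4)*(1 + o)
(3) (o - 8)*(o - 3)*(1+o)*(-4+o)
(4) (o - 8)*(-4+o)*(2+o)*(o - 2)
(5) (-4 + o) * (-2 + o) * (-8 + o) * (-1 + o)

We need to factor o*(-8)-64 + o^4 + o^3*(-13) + o^2*42.
The factored form is (o - 8) * (o - 4) * (1 + o) * (o - 2).
1) (o - 8) * (o - 4) * (1 + o) * (o - 2)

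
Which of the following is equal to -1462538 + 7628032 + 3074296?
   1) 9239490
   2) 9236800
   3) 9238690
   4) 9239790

First: -1462538 + 7628032 = 6165494
Then: 6165494 + 3074296 = 9239790
4) 9239790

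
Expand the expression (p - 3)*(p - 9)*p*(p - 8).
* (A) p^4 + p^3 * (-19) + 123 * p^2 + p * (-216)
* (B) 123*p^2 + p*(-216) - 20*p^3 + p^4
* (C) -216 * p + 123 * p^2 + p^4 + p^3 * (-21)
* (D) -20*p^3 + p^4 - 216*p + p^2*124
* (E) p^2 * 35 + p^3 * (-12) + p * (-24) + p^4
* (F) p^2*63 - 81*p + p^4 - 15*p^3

Expanding (p - 3)*(p - 9)*p*(p - 8):
= 123*p^2 + p*(-216) - 20*p^3 + p^4
B) 123*p^2 + p*(-216) - 20*p^3 + p^4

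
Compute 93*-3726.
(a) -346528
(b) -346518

93 * -3726 = -346518
b) -346518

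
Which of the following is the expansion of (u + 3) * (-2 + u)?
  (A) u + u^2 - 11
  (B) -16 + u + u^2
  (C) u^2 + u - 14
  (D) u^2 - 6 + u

Expanding (u + 3) * (-2 + u):
= u^2 - 6 + u
D) u^2 - 6 + u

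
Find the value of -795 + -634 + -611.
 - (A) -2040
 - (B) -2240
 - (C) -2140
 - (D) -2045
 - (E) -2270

First: -795 + -634 = -1429
Then: -1429 + -611 = -2040
A) -2040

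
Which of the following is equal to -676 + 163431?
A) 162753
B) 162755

-676 + 163431 = 162755
B) 162755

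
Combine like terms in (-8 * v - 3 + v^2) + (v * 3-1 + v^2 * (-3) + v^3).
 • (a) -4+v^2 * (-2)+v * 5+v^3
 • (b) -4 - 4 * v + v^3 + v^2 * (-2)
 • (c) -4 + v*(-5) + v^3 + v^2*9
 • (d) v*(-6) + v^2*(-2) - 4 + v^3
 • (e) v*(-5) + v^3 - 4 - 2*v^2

Adding the polynomials and combining like terms:
(-8*v - 3 + v^2) + (v*3 - 1 + v^2*(-3) + v^3)
= v*(-5) + v^3 - 4 - 2*v^2
e) v*(-5) + v^3 - 4 - 2*v^2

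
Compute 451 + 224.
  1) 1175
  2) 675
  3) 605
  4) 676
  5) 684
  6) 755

451 + 224 = 675
2) 675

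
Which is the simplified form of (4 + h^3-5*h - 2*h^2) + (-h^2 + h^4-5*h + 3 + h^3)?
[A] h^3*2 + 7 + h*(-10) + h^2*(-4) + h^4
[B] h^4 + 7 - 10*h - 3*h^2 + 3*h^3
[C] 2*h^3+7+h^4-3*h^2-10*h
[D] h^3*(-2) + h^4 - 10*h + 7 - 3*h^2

Adding the polynomials and combining like terms:
(4 + h^3 - 5*h - 2*h^2) + (-h^2 + h^4 - 5*h + 3 + h^3)
= 2*h^3+7+h^4-3*h^2-10*h
C) 2*h^3+7+h^4-3*h^2-10*h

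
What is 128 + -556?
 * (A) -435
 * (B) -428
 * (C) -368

128 + -556 = -428
B) -428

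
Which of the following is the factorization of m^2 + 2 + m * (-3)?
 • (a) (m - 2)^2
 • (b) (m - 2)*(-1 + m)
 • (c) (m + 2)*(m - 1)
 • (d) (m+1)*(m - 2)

We need to factor m^2 + 2 + m * (-3).
The factored form is (m - 2)*(-1 + m).
b) (m - 2)*(-1 + m)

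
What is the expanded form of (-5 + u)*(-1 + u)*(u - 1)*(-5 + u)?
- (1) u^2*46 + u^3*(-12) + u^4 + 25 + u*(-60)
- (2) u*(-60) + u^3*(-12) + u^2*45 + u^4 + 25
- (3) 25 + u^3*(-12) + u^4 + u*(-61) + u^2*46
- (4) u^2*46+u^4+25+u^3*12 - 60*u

Expanding (-5 + u)*(-1 + u)*(u - 1)*(-5 + u):
= u^2*46 + u^3*(-12) + u^4 + 25 + u*(-60)
1) u^2*46 + u^3*(-12) + u^4 + 25 + u*(-60)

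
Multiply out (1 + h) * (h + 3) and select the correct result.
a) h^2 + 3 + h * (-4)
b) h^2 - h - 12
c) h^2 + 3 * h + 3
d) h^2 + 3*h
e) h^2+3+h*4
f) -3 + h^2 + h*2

Expanding (1 + h) * (h + 3):
= h^2+3+h*4
e) h^2+3+h*4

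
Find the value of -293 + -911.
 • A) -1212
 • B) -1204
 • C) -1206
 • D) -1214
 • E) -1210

-293 + -911 = -1204
B) -1204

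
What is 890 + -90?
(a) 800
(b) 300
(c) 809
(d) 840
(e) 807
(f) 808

890 + -90 = 800
a) 800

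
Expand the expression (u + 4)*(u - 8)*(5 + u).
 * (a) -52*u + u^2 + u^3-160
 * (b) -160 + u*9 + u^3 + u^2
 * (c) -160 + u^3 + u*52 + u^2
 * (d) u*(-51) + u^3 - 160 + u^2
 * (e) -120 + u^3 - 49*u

Expanding (u + 4)*(u - 8)*(5 + u):
= -52*u + u^2 + u^3-160
a) -52*u + u^2 + u^3-160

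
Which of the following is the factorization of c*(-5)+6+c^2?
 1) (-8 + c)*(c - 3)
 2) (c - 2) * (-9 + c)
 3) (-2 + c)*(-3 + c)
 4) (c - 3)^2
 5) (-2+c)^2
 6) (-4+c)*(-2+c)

We need to factor c*(-5)+6+c^2.
The factored form is (-2 + c)*(-3 + c).
3) (-2 + c)*(-3 + c)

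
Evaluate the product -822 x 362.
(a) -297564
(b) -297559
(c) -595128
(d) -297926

-822 * 362 = -297564
a) -297564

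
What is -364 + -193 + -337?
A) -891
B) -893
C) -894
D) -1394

First: -364 + -193 = -557
Then: -557 + -337 = -894
C) -894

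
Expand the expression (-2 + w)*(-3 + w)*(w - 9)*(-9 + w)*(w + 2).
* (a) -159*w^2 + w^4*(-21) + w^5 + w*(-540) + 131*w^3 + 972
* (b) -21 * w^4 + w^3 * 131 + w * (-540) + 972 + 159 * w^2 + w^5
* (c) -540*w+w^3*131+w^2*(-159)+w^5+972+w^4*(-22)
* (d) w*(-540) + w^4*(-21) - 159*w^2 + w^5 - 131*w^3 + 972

Expanding (-2 + w)*(-3 + w)*(w - 9)*(-9 + w)*(w + 2):
= -159*w^2 + w^4*(-21) + w^5 + w*(-540) + 131*w^3 + 972
a) -159*w^2 + w^4*(-21) + w^5 + w*(-540) + 131*w^3 + 972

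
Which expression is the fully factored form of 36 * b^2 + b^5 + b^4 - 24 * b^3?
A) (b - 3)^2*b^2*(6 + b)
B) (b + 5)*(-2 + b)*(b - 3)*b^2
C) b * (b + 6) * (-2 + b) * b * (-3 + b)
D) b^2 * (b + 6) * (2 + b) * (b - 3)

We need to factor 36 * b^2 + b^5 + b^4 - 24 * b^3.
The factored form is b * (b + 6) * (-2 + b) * b * (-3 + b).
C) b * (b + 6) * (-2 + b) * b * (-3 + b)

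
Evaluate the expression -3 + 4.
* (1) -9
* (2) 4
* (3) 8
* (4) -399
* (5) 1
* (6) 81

-3 + 4 = 1
5) 1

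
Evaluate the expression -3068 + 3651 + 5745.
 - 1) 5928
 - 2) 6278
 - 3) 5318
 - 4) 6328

First: -3068 + 3651 = 583
Then: 583 + 5745 = 6328
4) 6328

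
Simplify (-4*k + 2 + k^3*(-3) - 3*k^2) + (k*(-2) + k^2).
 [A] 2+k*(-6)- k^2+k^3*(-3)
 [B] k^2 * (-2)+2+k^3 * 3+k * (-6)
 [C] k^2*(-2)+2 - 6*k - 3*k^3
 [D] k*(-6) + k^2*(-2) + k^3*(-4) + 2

Adding the polynomials and combining like terms:
(-4*k + 2 + k^3*(-3) - 3*k^2) + (k*(-2) + k^2)
= k^2*(-2)+2 - 6*k - 3*k^3
C) k^2*(-2)+2 - 6*k - 3*k^3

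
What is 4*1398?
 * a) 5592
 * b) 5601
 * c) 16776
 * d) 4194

4 * 1398 = 5592
a) 5592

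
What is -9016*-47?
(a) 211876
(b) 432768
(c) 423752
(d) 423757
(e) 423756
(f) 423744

-9016 * -47 = 423752
c) 423752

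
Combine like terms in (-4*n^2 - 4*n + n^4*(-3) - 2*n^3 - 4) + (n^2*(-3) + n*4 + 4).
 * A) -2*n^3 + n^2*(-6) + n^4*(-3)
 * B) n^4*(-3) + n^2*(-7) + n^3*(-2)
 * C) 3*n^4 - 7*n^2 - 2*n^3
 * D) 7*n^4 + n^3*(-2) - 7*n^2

Adding the polynomials and combining like terms:
(-4*n^2 - 4*n + n^4*(-3) - 2*n^3 - 4) + (n^2*(-3) + n*4 + 4)
= n^4*(-3) + n^2*(-7) + n^3*(-2)
B) n^4*(-3) + n^2*(-7) + n^3*(-2)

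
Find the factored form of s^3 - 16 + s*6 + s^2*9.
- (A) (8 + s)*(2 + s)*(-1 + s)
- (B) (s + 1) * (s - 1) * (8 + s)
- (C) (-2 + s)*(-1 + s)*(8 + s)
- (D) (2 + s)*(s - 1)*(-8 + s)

We need to factor s^3 - 16 + s*6 + s^2*9.
The factored form is (8 + s)*(2 + s)*(-1 + s).
A) (8 + s)*(2 + s)*(-1 + s)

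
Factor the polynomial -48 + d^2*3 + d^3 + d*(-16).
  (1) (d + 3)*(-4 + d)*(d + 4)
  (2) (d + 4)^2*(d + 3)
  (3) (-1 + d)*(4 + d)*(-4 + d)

We need to factor -48 + d^2*3 + d^3 + d*(-16).
The factored form is (d + 3)*(-4 + d)*(d + 4).
1) (d + 3)*(-4 + d)*(d + 4)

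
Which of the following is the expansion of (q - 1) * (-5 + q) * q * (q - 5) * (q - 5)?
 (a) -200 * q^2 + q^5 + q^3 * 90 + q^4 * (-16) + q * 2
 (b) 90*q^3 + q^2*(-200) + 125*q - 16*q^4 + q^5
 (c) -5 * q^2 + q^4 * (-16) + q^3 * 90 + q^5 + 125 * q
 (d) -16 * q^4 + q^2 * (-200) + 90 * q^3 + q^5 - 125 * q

Expanding (q - 1) * (-5 + q) * q * (q - 5) * (q - 5):
= 90*q^3 + q^2*(-200) + 125*q - 16*q^4 + q^5
b) 90*q^3 + q^2*(-200) + 125*q - 16*q^4 + q^5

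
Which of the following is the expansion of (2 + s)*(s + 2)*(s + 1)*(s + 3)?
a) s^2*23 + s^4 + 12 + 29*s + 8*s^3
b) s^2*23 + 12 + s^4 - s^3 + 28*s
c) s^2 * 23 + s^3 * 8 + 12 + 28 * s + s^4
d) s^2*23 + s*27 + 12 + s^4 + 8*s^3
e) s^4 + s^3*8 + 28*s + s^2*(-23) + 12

Expanding (2 + s)*(s + 2)*(s + 1)*(s + 3):
= s^2 * 23 + s^3 * 8 + 12 + 28 * s + s^4
c) s^2 * 23 + s^3 * 8 + 12 + 28 * s + s^4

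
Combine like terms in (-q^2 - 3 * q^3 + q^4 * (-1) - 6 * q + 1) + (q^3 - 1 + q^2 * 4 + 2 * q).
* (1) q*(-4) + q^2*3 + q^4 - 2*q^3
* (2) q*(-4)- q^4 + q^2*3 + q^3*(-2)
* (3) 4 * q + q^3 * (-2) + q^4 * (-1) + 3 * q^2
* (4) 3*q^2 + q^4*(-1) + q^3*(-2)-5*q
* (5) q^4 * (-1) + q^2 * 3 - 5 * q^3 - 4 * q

Adding the polynomials and combining like terms:
(-q^2 - 3*q^3 + q^4*(-1) - 6*q + 1) + (q^3 - 1 + q^2*4 + 2*q)
= q*(-4)- q^4 + q^2*3 + q^3*(-2)
2) q*(-4)- q^4 + q^2*3 + q^3*(-2)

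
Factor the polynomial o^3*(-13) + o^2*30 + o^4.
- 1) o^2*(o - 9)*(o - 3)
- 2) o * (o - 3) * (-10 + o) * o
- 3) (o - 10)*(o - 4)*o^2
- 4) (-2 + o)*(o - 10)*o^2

We need to factor o^3*(-13) + o^2*30 + o^4.
The factored form is o * (o - 3) * (-10 + o) * o.
2) o * (o - 3) * (-10 + o) * o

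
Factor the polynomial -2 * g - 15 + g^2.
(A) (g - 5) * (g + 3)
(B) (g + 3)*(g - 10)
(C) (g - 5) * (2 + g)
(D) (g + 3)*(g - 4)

We need to factor -2 * g - 15 + g^2.
The factored form is (g - 5) * (g + 3).
A) (g - 5) * (g + 3)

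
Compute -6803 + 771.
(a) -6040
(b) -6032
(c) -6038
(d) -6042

-6803 + 771 = -6032
b) -6032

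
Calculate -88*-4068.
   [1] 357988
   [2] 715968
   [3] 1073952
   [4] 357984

-88 * -4068 = 357984
4) 357984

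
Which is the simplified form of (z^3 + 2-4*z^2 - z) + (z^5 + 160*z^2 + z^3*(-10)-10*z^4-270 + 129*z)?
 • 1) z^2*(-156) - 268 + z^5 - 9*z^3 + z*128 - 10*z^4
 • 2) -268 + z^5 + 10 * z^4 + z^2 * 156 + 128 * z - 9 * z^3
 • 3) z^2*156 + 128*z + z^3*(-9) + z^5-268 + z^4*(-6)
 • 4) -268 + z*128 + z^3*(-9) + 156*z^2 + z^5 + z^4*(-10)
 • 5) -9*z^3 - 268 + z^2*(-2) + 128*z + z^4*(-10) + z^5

Adding the polynomials and combining like terms:
(z^3 + 2 - 4*z^2 - z) + (z^5 + 160*z^2 + z^3*(-10) - 10*z^4 - 270 + 129*z)
= -268 + z*128 + z^3*(-9) + 156*z^2 + z^5 + z^4*(-10)
4) -268 + z*128 + z^3*(-9) + 156*z^2 + z^5 + z^4*(-10)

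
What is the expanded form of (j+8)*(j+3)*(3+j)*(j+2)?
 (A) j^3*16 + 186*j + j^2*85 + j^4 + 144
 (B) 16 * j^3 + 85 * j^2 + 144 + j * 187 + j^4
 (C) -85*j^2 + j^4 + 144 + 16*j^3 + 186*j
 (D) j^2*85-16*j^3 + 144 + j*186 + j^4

Expanding (j+8)*(j+3)*(3+j)*(j+2):
= j^3*16 + 186*j + j^2*85 + j^4 + 144
A) j^3*16 + 186*j + j^2*85 + j^4 + 144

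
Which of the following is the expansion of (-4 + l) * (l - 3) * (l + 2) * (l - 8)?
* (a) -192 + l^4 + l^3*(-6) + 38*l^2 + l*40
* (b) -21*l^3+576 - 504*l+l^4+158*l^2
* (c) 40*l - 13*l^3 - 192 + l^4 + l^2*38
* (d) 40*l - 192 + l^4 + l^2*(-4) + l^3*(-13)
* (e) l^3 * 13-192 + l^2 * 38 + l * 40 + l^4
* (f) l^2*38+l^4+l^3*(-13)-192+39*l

Expanding (-4 + l) * (l - 3) * (l + 2) * (l - 8):
= 40*l - 13*l^3 - 192 + l^4 + l^2*38
c) 40*l - 13*l^3 - 192 + l^4 + l^2*38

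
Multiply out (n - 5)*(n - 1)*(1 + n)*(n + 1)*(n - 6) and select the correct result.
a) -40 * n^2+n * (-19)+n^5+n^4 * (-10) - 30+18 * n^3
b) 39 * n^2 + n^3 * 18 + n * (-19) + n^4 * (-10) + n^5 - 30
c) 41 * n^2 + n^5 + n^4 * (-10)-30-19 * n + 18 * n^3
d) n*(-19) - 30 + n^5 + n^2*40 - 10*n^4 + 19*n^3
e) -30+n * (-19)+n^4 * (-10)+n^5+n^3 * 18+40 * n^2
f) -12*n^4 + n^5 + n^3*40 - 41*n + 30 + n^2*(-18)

Expanding (n - 5)*(n - 1)*(1 + n)*(n + 1)*(n - 6):
= -30+n * (-19)+n^4 * (-10)+n^5+n^3 * 18+40 * n^2
e) -30+n * (-19)+n^4 * (-10)+n^5+n^3 * 18+40 * n^2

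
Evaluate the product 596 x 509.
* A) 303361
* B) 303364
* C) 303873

596 * 509 = 303364
B) 303364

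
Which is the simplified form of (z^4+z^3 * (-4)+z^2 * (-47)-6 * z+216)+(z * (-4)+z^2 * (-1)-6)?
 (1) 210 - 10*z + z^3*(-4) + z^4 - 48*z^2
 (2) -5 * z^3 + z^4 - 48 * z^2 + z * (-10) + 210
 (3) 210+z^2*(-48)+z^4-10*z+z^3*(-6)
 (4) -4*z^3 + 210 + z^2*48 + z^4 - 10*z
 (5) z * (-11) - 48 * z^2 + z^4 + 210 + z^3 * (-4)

Adding the polynomials and combining like terms:
(z^4 + z^3*(-4) + z^2*(-47) - 6*z + 216) + (z*(-4) + z^2*(-1) - 6)
= 210 - 10*z + z^3*(-4) + z^4 - 48*z^2
1) 210 - 10*z + z^3*(-4) + z^4 - 48*z^2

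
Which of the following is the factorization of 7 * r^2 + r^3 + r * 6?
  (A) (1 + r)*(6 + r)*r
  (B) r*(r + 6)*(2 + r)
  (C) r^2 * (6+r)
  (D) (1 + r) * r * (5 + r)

We need to factor 7 * r^2 + r^3 + r * 6.
The factored form is (1 + r)*(6 + r)*r.
A) (1 + r)*(6 + r)*r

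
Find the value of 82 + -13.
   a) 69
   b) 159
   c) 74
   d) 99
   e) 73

82 + -13 = 69
a) 69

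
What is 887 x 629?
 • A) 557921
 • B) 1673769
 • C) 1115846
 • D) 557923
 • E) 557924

887 * 629 = 557923
D) 557923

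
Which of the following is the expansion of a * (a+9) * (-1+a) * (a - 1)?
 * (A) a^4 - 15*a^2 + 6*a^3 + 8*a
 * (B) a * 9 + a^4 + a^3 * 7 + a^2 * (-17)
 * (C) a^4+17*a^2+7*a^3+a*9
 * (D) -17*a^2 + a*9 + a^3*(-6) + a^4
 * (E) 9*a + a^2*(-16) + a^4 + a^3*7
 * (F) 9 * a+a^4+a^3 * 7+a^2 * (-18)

Expanding a * (a+9) * (-1+a) * (a - 1):
= a * 9 + a^4 + a^3 * 7 + a^2 * (-17)
B) a * 9 + a^4 + a^3 * 7 + a^2 * (-17)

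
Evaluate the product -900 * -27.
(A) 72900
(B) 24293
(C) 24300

-900 * -27 = 24300
C) 24300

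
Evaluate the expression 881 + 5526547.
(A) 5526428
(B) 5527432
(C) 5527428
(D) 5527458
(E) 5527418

881 + 5526547 = 5527428
C) 5527428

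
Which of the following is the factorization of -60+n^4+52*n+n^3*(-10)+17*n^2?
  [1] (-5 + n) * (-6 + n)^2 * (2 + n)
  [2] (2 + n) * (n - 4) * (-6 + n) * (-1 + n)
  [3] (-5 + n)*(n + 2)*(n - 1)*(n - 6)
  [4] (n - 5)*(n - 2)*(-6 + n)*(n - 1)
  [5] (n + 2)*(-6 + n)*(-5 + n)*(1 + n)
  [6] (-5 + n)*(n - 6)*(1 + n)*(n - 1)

We need to factor -60+n^4+52*n+n^3*(-10)+17*n^2.
The factored form is (-5 + n)*(n + 2)*(n - 1)*(n - 6).
3) (-5 + n)*(n + 2)*(n - 1)*(n - 6)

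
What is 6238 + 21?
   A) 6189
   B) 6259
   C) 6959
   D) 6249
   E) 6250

6238 + 21 = 6259
B) 6259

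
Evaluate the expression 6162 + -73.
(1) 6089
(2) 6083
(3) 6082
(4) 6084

6162 + -73 = 6089
1) 6089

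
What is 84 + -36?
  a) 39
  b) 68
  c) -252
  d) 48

84 + -36 = 48
d) 48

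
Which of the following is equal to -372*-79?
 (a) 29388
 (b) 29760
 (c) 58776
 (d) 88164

-372 * -79 = 29388
a) 29388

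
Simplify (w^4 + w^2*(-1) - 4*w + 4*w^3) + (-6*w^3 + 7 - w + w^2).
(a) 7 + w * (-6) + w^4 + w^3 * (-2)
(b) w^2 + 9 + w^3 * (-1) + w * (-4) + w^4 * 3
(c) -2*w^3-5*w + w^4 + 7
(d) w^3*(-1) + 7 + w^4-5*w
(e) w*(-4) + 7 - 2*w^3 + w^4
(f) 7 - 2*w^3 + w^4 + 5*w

Adding the polynomials and combining like terms:
(w^4 + w^2*(-1) - 4*w + 4*w^3) + (-6*w^3 + 7 - w + w^2)
= -2*w^3-5*w + w^4 + 7
c) -2*w^3-5*w + w^4 + 7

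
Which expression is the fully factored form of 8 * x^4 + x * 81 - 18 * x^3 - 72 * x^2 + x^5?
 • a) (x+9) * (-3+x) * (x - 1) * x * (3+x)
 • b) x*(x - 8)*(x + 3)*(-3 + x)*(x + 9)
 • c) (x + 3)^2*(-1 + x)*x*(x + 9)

We need to factor 8 * x^4 + x * 81 - 18 * x^3 - 72 * x^2 + x^5.
The factored form is (x+9) * (-3+x) * (x - 1) * x * (3+x).
a) (x+9) * (-3+x) * (x - 1) * x * (3+x)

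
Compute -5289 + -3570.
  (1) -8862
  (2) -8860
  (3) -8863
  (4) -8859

-5289 + -3570 = -8859
4) -8859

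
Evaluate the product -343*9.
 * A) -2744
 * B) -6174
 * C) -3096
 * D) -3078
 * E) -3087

-343 * 9 = -3087
E) -3087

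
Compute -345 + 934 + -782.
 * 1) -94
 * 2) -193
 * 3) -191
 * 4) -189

First: -345 + 934 = 589
Then: 589 + -782 = -193
2) -193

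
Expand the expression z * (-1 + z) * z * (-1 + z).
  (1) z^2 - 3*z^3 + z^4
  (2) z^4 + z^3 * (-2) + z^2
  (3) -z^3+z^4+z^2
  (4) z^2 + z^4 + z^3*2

Expanding z * (-1 + z) * z * (-1 + z):
= z^4 + z^3 * (-2) + z^2
2) z^4 + z^3 * (-2) + z^2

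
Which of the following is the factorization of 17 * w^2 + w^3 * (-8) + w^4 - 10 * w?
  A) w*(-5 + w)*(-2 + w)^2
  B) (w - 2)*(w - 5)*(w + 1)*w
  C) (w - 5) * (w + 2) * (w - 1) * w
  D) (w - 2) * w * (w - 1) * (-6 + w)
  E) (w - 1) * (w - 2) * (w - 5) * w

We need to factor 17 * w^2 + w^3 * (-8) + w^4 - 10 * w.
The factored form is (w - 1) * (w - 2) * (w - 5) * w.
E) (w - 1) * (w - 2) * (w - 5) * w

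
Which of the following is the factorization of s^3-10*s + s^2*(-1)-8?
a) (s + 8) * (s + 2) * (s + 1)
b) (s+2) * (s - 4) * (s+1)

We need to factor s^3-10*s + s^2*(-1)-8.
The factored form is (s+2) * (s - 4) * (s+1).
b) (s+2) * (s - 4) * (s+1)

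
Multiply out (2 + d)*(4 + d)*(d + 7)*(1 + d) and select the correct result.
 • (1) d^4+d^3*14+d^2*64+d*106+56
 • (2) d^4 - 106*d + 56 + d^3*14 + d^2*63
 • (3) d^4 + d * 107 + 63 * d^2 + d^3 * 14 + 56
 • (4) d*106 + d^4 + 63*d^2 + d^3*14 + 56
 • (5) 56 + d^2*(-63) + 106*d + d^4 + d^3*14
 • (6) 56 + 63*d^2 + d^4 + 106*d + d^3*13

Expanding (2 + d)*(4 + d)*(d + 7)*(1 + d):
= d*106 + d^4 + 63*d^2 + d^3*14 + 56
4) d*106 + d^4 + 63*d^2 + d^3*14 + 56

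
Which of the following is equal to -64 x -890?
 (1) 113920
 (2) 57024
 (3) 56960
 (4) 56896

-64 * -890 = 56960
3) 56960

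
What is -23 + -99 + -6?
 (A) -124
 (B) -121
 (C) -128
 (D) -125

First: -23 + -99 = -122
Then: -122 + -6 = -128
C) -128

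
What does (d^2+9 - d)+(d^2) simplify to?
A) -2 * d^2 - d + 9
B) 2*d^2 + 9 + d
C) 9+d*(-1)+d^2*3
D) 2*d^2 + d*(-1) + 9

Adding the polynomials and combining like terms:
(d^2 + 9 - d) + (d^2)
= 2*d^2 + d*(-1) + 9
D) 2*d^2 + d*(-1) + 9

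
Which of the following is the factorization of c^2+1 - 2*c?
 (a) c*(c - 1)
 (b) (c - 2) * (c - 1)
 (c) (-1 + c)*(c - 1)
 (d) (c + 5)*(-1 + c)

We need to factor c^2+1 - 2*c.
The factored form is (-1 + c)*(c - 1).
c) (-1 + c)*(c - 1)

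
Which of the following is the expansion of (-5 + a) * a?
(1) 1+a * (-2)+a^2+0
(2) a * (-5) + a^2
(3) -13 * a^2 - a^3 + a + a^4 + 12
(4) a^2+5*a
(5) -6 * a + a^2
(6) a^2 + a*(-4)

Expanding (-5 + a) * a:
= a * (-5) + a^2
2) a * (-5) + a^2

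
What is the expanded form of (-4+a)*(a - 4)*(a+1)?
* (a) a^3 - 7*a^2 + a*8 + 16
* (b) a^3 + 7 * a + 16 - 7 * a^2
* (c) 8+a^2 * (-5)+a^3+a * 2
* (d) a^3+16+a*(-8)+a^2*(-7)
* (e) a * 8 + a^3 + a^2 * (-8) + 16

Expanding (-4+a)*(a - 4)*(a+1):
= a^3 - 7*a^2 + a*8 + 16
a) a^3 - 7*a^2 + a*8 + 16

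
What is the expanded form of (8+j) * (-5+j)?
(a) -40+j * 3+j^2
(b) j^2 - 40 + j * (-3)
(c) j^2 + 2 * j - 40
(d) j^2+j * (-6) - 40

Expanding (8+j) * (-5+j):
= -40+j * 3+j^2
a) -40+j * 3+j^2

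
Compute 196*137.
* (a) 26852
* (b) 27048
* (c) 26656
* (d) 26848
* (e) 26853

196 * 137 = 26852
a) 26852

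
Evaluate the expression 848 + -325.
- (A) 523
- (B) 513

848 + -325 = 523
A) 523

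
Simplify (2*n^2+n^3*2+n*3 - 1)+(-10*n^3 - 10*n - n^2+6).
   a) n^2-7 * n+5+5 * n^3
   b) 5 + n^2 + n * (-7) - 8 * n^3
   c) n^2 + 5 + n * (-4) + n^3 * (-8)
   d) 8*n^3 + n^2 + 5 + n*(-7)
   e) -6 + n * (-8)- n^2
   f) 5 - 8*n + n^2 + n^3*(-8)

Adding the polynomials and combining like terms:
(2*n^2 + n^3*2 + n*3 - 1) + (-10*n^3 - 10*n - n^2 + 6)
= 5 + n^2 + n * (-7) - 8 * n^3
b) 5 + n^2 + n * (-7) - 8 * n^3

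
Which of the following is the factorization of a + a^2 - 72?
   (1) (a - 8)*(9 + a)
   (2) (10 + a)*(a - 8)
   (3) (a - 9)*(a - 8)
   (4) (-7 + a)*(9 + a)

We need to factor a + a^2 - 72.
The factored form is (a - 8)*(9 + a).
1) (a - 8)*(9 + a)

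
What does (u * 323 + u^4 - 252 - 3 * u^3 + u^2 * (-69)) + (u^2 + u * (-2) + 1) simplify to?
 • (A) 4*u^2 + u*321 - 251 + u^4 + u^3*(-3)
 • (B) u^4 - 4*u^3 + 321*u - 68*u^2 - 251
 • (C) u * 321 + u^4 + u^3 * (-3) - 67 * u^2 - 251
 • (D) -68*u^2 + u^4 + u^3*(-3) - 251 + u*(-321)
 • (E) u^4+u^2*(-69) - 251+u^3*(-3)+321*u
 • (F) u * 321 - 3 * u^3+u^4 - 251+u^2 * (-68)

Adding the polynomials and combining like terms:
(u*323 + u^4 - 252 - 3*u^3 + u^2*(-69)) + (u^2 + u*(-2) + 1)
= u * 321 - 3 * u^3+u^4 - 251+u^2 * (-68)
F) u * 321 - 3 * u^3+u^4 - 251+u^2 * (-68)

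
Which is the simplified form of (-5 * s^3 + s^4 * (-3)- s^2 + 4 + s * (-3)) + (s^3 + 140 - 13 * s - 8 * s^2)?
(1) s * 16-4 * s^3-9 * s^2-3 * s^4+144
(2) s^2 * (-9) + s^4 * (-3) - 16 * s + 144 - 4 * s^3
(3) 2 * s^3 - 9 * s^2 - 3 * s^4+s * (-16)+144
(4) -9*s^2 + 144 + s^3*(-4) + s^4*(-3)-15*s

Adding the polynomials and combining like terms:
(-5*s^3 + s^4*(-3) - s^2 + 4 + s*(-3)) + (s^3 + 140 - 13*s - 8*s^2)
= s^2 * (-9) + s^4 * (-3) - 16 * s + 144 - 4 * s^3
2) s^2 * (-9) + s^4 * (-3) - 16 * s + 144 - 4 * s^3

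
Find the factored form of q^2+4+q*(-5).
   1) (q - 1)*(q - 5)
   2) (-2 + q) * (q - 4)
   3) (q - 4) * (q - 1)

We need to factor q^2+4+q*(-5).
The factored form is (q - 4) * (q - 1).
3) (q - 4) * (q - 1)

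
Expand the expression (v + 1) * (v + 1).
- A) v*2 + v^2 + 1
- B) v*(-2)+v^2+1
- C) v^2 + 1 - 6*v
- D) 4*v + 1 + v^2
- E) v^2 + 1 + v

Expanding (v + 1) * (v + 1):
= v*2 + v^2 + 1
A) v*2 + v^2 + 1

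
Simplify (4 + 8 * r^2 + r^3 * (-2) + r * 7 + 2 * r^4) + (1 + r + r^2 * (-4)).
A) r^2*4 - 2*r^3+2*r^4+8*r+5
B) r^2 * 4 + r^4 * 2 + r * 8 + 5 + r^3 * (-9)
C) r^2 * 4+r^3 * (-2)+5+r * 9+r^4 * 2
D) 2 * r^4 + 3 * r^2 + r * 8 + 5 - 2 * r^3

Adding the polynomials and combining like terms:
(4 + 8*r^2 + r^3*(-2) + r*7 + 2*r^4) + (1 + r + r^2*(-4))
= r^2*4 - 2*r^3+2*r^4+8*r+5
A) r^2*4 - 2*r^3+2*r^4+8*r+5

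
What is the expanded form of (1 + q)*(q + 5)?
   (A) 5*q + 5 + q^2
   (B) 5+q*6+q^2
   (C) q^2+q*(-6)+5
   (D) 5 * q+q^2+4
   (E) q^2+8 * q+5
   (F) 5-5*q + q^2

Expanding (1 + q)*(q + 5):
= 5+q*6+q^2
B) 5+q*6+q^2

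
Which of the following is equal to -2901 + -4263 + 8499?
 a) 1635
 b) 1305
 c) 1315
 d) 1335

First: -2901 + -4263 = -7164
Then: -7164 + 8499 = 1335
d) 1335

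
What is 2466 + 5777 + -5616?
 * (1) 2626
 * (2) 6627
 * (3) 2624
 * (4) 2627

First: 2466 + 5777 = 8243
Then: 8243 + -5616 = 2627
4) 2627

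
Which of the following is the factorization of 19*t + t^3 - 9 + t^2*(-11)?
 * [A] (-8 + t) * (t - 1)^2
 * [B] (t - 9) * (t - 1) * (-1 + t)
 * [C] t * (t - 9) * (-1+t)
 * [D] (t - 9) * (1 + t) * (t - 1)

We need to factor 19*t + t^3 - 9 + t^2*(-11).
The factored form is (t - 9) * (t - 1) * (-1 + t).
B) (t - 9) * (t - 1) * (-1 + t)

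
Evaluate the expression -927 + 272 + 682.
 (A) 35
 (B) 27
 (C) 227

First: -927 + 272 = -655
Then: -655 + 682 = 27
B) 27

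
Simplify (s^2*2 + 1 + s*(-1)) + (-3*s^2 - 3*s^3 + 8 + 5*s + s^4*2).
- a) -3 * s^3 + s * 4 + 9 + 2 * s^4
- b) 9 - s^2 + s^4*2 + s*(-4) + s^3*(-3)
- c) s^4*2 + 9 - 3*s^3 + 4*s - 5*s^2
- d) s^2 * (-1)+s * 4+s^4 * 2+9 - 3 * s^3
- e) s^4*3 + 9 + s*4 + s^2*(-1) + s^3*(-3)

Adding the polynomials and combining like terms:
(s^2*2 + 1 + s*(-1)) + (-3*s^2 - 3*s^3 + 8 + 5*s + s^4*2)
= s^2 * (-1)+s * 4+s^4 * 2+9 - 3 * s^3
d) s^2 * (-1)+s * 4+s^4 * 2+9 - 3 * s^3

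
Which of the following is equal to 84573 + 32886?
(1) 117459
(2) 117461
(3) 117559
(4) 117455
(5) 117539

84573 + 32886 = 117459
1) 117459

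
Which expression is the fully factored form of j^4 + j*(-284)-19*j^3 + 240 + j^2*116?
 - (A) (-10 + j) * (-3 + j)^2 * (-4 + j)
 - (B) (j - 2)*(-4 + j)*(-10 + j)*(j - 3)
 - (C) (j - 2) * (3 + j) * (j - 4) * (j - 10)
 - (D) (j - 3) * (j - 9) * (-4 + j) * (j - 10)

We need to factor j^4 + j*(-284)-19*j^3 + 240 + j^2*116.
The factored form is (j - 2)*(-4 + j)*(-10 + j)*(j - 3).
B) (j - 2)*(-4 + j)*(-10 + j)*(j - 3)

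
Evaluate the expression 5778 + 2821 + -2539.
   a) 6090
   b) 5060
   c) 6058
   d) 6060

First: 5778 + 2821 = 8599
Then: 8599 + -2539 = 6060
d) 6060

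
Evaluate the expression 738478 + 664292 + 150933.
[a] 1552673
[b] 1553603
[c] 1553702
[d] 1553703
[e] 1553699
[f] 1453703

First: 738478 + 664292 = 1402770
Then: 1402770 + 150933 = 1553703
d) 1553703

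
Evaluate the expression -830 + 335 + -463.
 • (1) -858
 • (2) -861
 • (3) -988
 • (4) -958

First: -830 + 335 = -495
Then: -495 + -463 = -958
4) -958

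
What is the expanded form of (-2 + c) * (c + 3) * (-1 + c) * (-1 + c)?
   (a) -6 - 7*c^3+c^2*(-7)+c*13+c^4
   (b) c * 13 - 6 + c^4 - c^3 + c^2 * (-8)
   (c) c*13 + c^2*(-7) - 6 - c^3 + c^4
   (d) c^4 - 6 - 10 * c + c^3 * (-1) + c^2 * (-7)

Expanding (-2 + c) * (c + 3) * (-1 + c) * (-1 + c):
= c*13 + c^2*(-7) - 6 - c^3 + c^4
c) c*13 + c^2*(-7) - 6 - c^3 + c^4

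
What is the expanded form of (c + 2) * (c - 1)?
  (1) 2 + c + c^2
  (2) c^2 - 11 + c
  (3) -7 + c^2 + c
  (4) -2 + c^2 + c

Expanding (c + 2) * (c - 1):
= -2 + c^2 + c
4) -2 + c^2 + c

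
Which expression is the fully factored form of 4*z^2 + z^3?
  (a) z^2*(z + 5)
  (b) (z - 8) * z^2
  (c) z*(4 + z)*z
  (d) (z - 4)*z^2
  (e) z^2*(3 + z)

We need to factor 4*z^2 + z^3.
The factored form is z*(4 + z)*z.
c) z*(4 + z)*z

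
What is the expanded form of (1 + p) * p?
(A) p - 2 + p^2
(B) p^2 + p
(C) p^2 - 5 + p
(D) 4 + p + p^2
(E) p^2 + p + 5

Expanding (1 + p) * p:
= p^2 + p
B) p^2 + p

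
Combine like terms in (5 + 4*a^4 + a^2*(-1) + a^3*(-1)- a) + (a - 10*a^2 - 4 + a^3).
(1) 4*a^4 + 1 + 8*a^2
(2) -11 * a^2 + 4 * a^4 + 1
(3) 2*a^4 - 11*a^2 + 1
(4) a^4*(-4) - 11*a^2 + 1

Adding the polynomials and combining like terms:
(5 + 4*a^4 + a^2*(-1) + a^3*(-1) - a) + (a - 10*a^2 - 4 + a^3)
= -11 * a^2 + 4 * a^4 + 1
2) -11 * a^2 + 4 * a^4 + 1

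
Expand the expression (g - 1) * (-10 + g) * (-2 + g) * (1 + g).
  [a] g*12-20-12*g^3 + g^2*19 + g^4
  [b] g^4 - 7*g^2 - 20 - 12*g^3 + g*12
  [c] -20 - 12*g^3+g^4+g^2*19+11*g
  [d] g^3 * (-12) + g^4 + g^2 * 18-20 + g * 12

Expanding (g - 1) * (-10 + g) * (-2 + g) * (1 + g):
= g*12-20-12*g^3 + g^2*19 + g^4
a) g*12-20-12*g^3 + g^2*19 + g^4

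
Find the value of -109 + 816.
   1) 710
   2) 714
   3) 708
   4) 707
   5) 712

-109 + 816 = 707
4) 707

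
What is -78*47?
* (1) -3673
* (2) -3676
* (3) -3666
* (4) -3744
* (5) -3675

-78 * 47 = -3666
3) -3666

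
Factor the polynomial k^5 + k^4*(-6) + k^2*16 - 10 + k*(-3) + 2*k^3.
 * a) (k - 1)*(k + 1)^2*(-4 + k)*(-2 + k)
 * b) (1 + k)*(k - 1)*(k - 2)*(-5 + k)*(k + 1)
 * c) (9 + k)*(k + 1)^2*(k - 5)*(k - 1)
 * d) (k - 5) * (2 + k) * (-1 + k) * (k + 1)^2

We need to factor k^5 + k^4*(-6) + k^2*16 - 10 + k*(-3) + 2*k^3.
The factored form is (1 + k)*(k - 1)*(k - 2)*(-5 + k)*(k + 1).
b) (1 + k)*(k - 1)*(k - 2)*(-5 + k)*(k + 1)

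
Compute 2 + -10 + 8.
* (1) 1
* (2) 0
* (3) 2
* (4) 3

First: 2 + -10 = -8
Then: -8 + 8 = 0
2) 0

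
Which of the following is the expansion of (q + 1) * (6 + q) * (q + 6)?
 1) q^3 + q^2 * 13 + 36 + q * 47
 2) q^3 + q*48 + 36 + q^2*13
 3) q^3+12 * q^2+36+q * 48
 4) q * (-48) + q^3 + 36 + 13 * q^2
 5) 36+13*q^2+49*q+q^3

Expanding (q + 1) * (6 + q) * (q + 6):
= q^3 + q*48 + 36 + q^2*13
2) q^3 + q*48 + 36 + q^2*13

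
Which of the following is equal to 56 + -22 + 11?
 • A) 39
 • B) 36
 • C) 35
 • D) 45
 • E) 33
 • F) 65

First: 56 + -22 = 34
Then: 34 + 11 = 45
D) 45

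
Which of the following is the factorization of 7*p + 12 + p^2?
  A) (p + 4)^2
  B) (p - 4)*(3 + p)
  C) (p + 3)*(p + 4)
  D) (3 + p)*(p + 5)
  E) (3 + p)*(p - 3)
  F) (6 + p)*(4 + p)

We need to factor 7*p + 12 + p^2.
The factored form is (p + 3)*(p + 4).
C) (p + 3)*(p + 4)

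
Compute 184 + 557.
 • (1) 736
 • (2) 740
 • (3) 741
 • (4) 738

184 + 557 = 741
3) 741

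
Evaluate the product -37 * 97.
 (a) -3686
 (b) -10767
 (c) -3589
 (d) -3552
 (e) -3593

-37 * 97 = -3589
c) -3589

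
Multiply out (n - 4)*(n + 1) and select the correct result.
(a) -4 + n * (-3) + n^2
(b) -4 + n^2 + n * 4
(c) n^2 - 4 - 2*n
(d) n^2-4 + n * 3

Expanding (n - 4)*(n + 1):
= -4 + n * (-3) + n^2
a) -4 + n * (-3) + n^2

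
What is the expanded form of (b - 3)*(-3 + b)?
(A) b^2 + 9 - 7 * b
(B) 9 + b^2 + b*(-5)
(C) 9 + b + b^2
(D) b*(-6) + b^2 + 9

Expanding (b - 3)*(-3 + b):
= b*(-6) + b^2 + 9
D) b*(-6) + b^2 + 9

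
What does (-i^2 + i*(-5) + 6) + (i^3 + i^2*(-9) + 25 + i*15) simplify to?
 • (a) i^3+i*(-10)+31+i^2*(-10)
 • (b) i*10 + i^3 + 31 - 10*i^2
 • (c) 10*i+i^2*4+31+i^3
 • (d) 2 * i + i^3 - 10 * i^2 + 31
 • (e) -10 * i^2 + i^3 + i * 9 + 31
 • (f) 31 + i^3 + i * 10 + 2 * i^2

Adding the polynomials and combining like terms:
(-i^2 + i*(-5) + 6) + (i^3 + i^2*(-9) + 25 + i*15)
= i*10 + i^3 + 31 - 10*i^2
b) i*10 + i^3 + 31 - 10*i^2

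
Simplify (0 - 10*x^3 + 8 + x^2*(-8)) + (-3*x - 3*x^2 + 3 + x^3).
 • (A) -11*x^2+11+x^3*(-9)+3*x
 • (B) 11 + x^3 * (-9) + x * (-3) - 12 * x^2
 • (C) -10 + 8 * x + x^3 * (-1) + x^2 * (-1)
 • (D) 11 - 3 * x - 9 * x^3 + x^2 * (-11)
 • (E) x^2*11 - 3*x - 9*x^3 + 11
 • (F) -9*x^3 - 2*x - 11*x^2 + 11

Adding the polynomials and combining like terms:
(0 - 10*x^3 + 8 + x^2*(-8)) + (-3*x - 3*x^2 + 3 + x^3)
= 11 - 3 * x - 9 * x^3 + x^2 * (-11)
D) 11 - 3 * x - 9 * x^3 + x^2 * (-11)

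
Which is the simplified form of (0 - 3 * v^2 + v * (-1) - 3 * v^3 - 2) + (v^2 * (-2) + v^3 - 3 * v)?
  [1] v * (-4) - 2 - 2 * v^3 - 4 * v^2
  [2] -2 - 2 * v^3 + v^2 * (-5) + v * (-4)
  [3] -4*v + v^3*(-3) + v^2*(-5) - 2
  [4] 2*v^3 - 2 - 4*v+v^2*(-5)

Adding the polynomials and combining like terms:
(0 - 3*v^2 + v*(-1) - 3*v^3 - 2) + (v^2*(-2) + v^3 - 3*v)
= -2 - 2 * v^3 + v^2 * (-5) + v * (-4)
2) -2 - 2 * v^3 + v^2 * (-5) + v * (-4)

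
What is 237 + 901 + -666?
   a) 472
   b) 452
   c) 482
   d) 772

First: 237 + 901 = 1138
Then: 1138 + -666 = 472
a) 472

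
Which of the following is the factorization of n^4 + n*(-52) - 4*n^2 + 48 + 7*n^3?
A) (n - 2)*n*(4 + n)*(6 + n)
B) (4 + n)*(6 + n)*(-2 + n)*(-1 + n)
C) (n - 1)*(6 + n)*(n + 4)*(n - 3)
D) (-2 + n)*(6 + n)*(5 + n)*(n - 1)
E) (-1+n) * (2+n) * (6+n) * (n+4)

We need to factor n^4 + n*(-52) - 4*n^2 + 48 + 7*n^3.
The factored form is (4 + n)*(6 + n)*(-2 + n)*(-1 + n).
B) (4 + n)*(6 + n)*(-2 + n)*(-1 + n)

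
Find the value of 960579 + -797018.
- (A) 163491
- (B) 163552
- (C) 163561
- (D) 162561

960579 + -797018 = 163561
C) 163561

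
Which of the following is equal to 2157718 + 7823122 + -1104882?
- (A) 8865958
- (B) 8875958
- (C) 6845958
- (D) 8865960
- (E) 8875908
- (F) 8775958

First: 2157718 + 7823122 = 9980840
Then: 9980840 + -1104882 = 8875958
B) 8875958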